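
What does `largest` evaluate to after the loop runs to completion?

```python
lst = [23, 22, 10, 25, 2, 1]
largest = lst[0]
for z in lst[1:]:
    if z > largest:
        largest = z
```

Let's trace through this code step by step.

Initialize: lst = [23, 22, 10, 25, 2, 1]
Initialize: largest = 23
Entering loop: for z in lst[1:]:
After iteration 1: z = 22, largest = 23
After iteration 2: z = 10, largest = 23
After iteration 3: z = 25, largest = 25
After iteration 4: z = 2, largest = 25
After iteration 5: z = 1, largest = 25
Loop ends.

Final answer: 25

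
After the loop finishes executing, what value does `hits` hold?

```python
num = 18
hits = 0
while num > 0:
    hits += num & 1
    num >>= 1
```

Let's trace through this code step by step.

Initialize: num = 18
Initialize: hits = 0
Entering loop: while num > 0:
After iteration 1: num = 9, hits = 0
After iteration 2: num = 4, hits = 1
After iteration 3: num = 2, hits = 1
After iteration 4: num = 1, hits = 1
After iteration 5: num = 0, hits = 2
Loop ends.

Final answer: 2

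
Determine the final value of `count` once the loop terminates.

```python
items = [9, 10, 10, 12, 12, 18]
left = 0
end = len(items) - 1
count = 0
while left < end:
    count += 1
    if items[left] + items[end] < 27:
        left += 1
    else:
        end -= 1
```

Let's trace through this code step by step.

Initialize: items = [9, 10, 10, 12, 12, 18]
Initialize: left = 0
Initialize: end = 5
Initialize: count = 0
Entering loop: while left < end:
After iteration 1: left = 0, end = 4, count = 1
After iteration 2: left = 1, end = 4, count = 2
After iteration 3: left = 2, end = 4, count = 3
After iteration 4: left = 3, end = 4, count = 4
After iteration 5: left = 4, end = 4, count = 5
Loop ends.

Final answer: 5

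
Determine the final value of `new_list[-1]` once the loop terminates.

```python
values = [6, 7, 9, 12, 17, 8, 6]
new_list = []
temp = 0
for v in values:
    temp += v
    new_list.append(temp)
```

Let's trace through this code step by step.

Initialize: values = [6, 7, 9, 12, 17, 8, 6]
Initialize: new_list = []
Initialize: temp = 0
Entering loop: for v in values:
After iteration 1: v = 6, new_list = [6], temp = 6
After iteration 2: v = 7, new_list = [6, 13], temp = 13
After iteration 3: v = 9, new_list = [6, 13, 22], temp = 22
After iteration 4: v = 12, new_list = [6, 13, 22, 34], temp = 34
After iteration 5: v = 17, new_list = [6, 13, 22, 34, 51], temp = 51
After iteration 6: v = 8, new_list = [6, 13, 22, 34, 51, 59], temp = 59
After iteration 7: v = 6, new_list = [6, 13, 22, 34, 51, 59, 65], temp = 65
Loop ends.
new_list[-1] = 65

Final answer: 65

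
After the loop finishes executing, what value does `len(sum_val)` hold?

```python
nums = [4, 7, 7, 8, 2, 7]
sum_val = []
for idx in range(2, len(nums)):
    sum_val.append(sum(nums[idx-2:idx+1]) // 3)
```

Let's trace through this code step by step.

Initialize: nums = [4, 7, 7, 8, 2, 7]
Initialize: sum_val = []
Entering loop: for idx in range(2, len(nums)):
After iteration 1: idx = 2, sum_val = [6]
After iteration 2: idx = 3, sum_val = [6, 7]
After iteration 3: idx = 4, sum_val = [6, 7, 5]
After iteration 4: idx = 5, sum_val = [6, 7, 5, 5]
Loop ends.
len(sum_val) = 4

Final answer: 4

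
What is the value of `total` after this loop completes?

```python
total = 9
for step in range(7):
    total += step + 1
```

Let's trace through this code step by step.

Initialize: total = 9
Entering loop: for step in range(7):
After iteration 1: step = 0, total = 10
After iteration 2: step = 1, total = 12
After iteration 3: step = 2, total = 15
After iteration 4: step = 3, total = 19
After iteration 5: step = 4, total = 24
After iteration 6: step = 5, total = 30
After iteration 7: step = 6, total = 37
Loop ends.

Final answer: 37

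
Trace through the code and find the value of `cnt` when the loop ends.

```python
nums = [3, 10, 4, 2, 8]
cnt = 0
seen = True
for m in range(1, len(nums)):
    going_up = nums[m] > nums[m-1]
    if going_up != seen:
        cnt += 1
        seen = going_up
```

Let's trace through this code step by step.

Initialize: nums = [3, 10, 4, 2, 8]
Initialize: cnt = 0
Initialize: seen = True
Entering loop: for m in range(1, len(nums)):
After iteration 1: m = 1, cnt = 0, seen = True, going_up = True
After iteration 2: m = 2, cnt = 1, seen = False, going_up = False
After iteration 3: m = 3, cnt = 1, seen = False, going_up = False
After iteration 4: m = 4, cnt = 2, seen = True, going_up = True
Loop ends.

Final answer: 2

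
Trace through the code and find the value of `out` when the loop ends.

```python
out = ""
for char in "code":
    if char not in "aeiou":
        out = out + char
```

Let's trace through this code step by step.

Initialize: out = ''
Entering loop: for char in "code":
After iteration 1: char = 'c', out = 'c'
After iteration 2: char = 'o', out = 'c'
After iteration 3: char = 'd', out = 'cd'
After iteration 4: char = 'e', out = 'cd'
Loop ends.

Final answer: 'cd'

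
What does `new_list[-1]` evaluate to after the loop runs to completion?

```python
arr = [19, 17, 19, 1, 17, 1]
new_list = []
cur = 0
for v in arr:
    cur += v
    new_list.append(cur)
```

Let's trace through this code step by step.

Initialize: arr = [19, 17, 19, 1, 17, 1]
Initialize: new_list = []
Initialize: cur = 0
Entering loop: for v in arr:
After iteration 1: v = 19, new_list = [19], cur = 19
After iteration 2: v = 17, new_list = [19, 36], cur = 36
After iteration 3: v = 19, new_list = [19, 36, 55], cur = 55
After iteration 4: v = 1, new_list = [19, 36, 55, 56], cur = 56
After iteration 5: v = 17, new_list = [19, 36, 55, 56, 73], cur = 73
After iteration 6: v = 1, new_list = [19, 36, 55, 56, 73, 74], cur = 74
Loop ends.
new_list[-1] = 74

Final answer: 74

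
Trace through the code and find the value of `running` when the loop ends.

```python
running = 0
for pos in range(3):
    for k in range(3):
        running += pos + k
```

Let's trace through this code step by step.

Initialize: running = 0
Entering loop: for pos in range(3):
After iteration 1: pos = 0, running = 3
After iteration 2: pos = 1, running = 9
After iteration 3: pos = 2, running = 18
Loop ends.

Final answer: 18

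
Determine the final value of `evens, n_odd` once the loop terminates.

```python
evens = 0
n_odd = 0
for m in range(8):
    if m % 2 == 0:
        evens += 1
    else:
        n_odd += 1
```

Let's trace through this code step by step.

Initialize: evens = 0
Initialize: n_odd = 0
Entering loop: for m in range(8):
After iteration 1: m = 0, evens = 1, n_odd = 0
After iteration 2: m = 1, evens = 1, n_odd = 1
After iteration 3: m = 2, evens = 2, n_odd = 1
After iteration 4: m = 3, evens = 2, n_odd = 2
After iteration 5: m = 4, evens = 3, n_odd = 2
After iteration 6: m = 5, evens = 3, n_odd = 3
After iteration 7: m = 6, evens = 4, n_odd = 3
After iteration 8: m = 7, evens = 4, n_odd = 4
Loop ends.

Final answer: 4, 4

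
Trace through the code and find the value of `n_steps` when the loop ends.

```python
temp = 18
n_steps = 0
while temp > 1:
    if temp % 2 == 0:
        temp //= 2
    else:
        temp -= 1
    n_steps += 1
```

Let's trace through this code step by step.

Initialize: temp = 18
Initialize: n_steps = 0
Entering loop: while temp > 1:
After iteration 1: temp = 9, n_steps = 1
After iteration 2: temp = 8, n_steps = 2
After iteration 3: temp = 4, n_steps = 3
After iteration 4: temp = 2, n_steps = 4
After iteration 5: temp = 1, n_steps = 5
Loop ends.

Final answer: 5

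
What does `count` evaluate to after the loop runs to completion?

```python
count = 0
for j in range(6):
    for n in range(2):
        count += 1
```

Let's trace through this code step by step.

Initialize: count = 0
Entering loop: for j in range(6):
After iteration 1: j = 0, count = 2
After iteration 2: j = 1, count = 4
After iteration 3: j = 2, count = 6
After iteration 4: j = 3, count = 8
After iteration 5: j = 4, count = 10
After iteration 6: j = 5, count = 12
Loop ends.

Final answer: 12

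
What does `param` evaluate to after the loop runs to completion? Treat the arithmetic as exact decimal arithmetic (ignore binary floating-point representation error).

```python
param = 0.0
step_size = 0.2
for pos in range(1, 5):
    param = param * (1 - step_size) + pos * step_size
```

Let's trace through this code step by step.

Initialize: param = 0.0
Initialize: step_size = 0.2
Entering loop: for pos in range(1, 5):
After iteration 1: pos = 1, param = 0.2
After iteration 2: pos = 2, param = 0.56
After iteration 3: pos = 3, param = 1.048
After iteration 4: pos = 4, param = 1.6384
Loop ends.

Final answer: 1.6384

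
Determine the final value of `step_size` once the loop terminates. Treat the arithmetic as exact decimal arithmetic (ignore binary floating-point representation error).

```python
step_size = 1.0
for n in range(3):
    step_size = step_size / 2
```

Let's trace through this code step by step.

Initialize: step_size = 1.0
Entering loop: for n in range(3):
After iteration 1: n = 0, step_size = 0.5
After iteration 2: n = 1, step_size = 0.25
After iteration 3: n = 2, step_size = 0.125
Loop ends.

Final answer: 0.125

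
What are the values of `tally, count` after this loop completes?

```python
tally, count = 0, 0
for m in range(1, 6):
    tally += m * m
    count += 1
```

Let's trace through this code step by step.

Initialize: tally = 0
Initialize: count = 0
Entering loop: for m in range(1, 6):
After iteration 1: m = 1, tally = 1, count = 1
After iteration 2: m = 2, tally = 5, count = 2
After iteration 3: m = 3, tally = 14, count = 3
After iteration 4: m = 4, tally = 30, count = 4
After iteration 5: m = 5, tally = 55, count = 5
Loop ends.

Final answer: 55, 5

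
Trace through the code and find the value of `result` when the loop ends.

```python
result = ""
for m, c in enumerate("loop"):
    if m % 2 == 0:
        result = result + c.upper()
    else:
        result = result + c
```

Let's trace through this code step by step.

Initialize: result = ''
Entering loop: for m, c in enumerate("loop"):
After iteration 1: m = 0, c = 'l', result = 'L'
After iteration 2: m = 1, c = 'o', result = 'Lo'
After iteration 3: m = 2, c = 'o', result = 'LoO'
After iteration 4: m = 3, c = 'p', result = 'LoOp'
Loop ends.

Final answer: 'LoOp'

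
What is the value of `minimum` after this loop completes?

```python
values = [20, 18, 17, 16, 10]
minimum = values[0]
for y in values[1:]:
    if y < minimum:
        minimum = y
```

Let's trace through this code step by step.

Initialize: values = [20, 18, 17, 16, 10]
Initialize: minimum = 20
Entering loop: for y in values[1:]:
After iteration 1: y = 18, minimum = 18
After iteration 2: y = 17, minimum = 17
After iteration 3: y = 16, minimum = 16
After iteration 4: y = 10, minimum = 10
Loop ends.

Final answer: 10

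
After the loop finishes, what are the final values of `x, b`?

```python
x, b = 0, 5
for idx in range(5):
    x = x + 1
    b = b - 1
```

Let's trace through this code step by step.

Initialize: x = 0
Initialize: b = 5
Entering loop: for idx in range(5):
After iteration 1: idx = 0, x = 1, b = 4
After iteration 2: idx = 1, x = 2, b = 3
After iteration 3: idx = 2, x = 3, b = 2
After iteration 4: idx = 3, x = 4, b = 1
After iteration 5: idx = 4, x = 5, b = 0
Loop ends.

Final answer: 5, 0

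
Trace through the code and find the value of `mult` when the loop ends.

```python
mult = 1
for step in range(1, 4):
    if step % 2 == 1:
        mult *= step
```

Let's trace through this code step by step.

Initialize: mult = 1
Entering loop: for step in range(1, 4):
After iteration 1: step = 1, mult = 1
After iteration 2: step = 2, mult = 1
After iteration 3: step = 3, mult = 3
Loop ends.

Final answer: 3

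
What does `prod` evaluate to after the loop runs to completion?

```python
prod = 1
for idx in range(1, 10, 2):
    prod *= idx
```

Let's trace through this code step by step.

Initialize: prod = 1
Entering loop: for idx in range(1, 10, 2):
After iteration 1: idx = 1, prod = 1
After iteration 2: idx = 3, prod = 3
After iteration 3: idx = 5, prod = 15
After iteration 4: idx = 7, prod = 105
After iteration 5: idx = 9, prod = 945
Loop ends.

Final answer: 945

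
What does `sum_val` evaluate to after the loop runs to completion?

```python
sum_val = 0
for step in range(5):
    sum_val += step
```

Let's trace through this code step by step.

Initialize: sum_val = 0
Entering loop: for step in range(5):
After iteration 1: step = 0, sum_val = 0
After iteration 2: step = 1, sum_val = 1
After iteration 3: step = 2, sum_val = 3
After iteration 4: step = 3, sum_val = 6
After iteration 5: step = 4, sum_val = 10
Loop ends.

Final answer: 10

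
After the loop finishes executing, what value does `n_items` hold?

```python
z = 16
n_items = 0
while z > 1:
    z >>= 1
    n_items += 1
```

Let's trace through this code step by step.

Initialize: z = 16
Initialize: n_items = 0
Entering loop: while z > 1:
After iteration 1: z = 8, n_items = 1
After iteration 2: z = 4, n_items = 2
After iteration 3: z = 2, n_items = 3
After iteration 4: z = 1, n_items = 4
Loop ends.

Final answer: 4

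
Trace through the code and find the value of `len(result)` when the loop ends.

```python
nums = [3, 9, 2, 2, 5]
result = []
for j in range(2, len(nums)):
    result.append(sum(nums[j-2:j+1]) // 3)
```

Let's trace through this code step by step.

Initialize: nums = [3, 9, 2, 2, 5]
Initialize: result = []
Entering loop: for j in range(2, len(nums)):
After iteration 1: j = 2, result = [4]
After iteration 2: j = 3, result = [4, 4]
After iteration 3: j = 4, result = [4, 4, 3]
Loop ends.
len(result) = 3

Final answer: 3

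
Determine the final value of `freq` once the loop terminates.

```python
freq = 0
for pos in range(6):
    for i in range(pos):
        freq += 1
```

Let's trace through this code step by step.

Initialize: freq = 0
Entering loop: for pos in range(6):
After iteration 1: pos = 0, freq = 0
After iteration 2: pos = 1, freq = 1, i = 0
After iteration 3: pos = 2, freq = 3, i = 1
After iteration 4: pos = 3, freq = 6, i = 2
After iteration 5: pos = 4, freq = 10, i = 3
After iteration 6: pos = 5, freq = 15, i = 4
Loop ends.

Final answer: 15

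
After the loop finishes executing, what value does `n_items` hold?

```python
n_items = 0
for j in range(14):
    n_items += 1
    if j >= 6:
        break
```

Let's trace through this code step by step.

Initialize: n_items = 0
Entering loop: for j in range(14):
After iteration 1: j = 0, n_items = 1
After iteration 2: j = 1, n_items = 2
After iteration 3: j = 2, n_items = 3
After iteration 4: j = 3, n_items = 4
After iteration 5: j = 4, n_items = 5
After iteration 6: j = 5, n_items = 6
After iteration 7: j = 6, n_items = 7
Loop ends.

Final answer: 7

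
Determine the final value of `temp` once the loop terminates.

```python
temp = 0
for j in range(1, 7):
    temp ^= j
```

Let's trace through this code step by step.

Initialize: temp = 0
Entering loop: for j in range(1, 7):
After iteration 1: j = 1, temp = 1
After iteration 2: j = 2, temp = 3
After iteration 3: j = 3, temp = 0
After iteration 4: j = 4, temp = 4
After iteration 5: j = 5, temp = 1
After iteration 6: j = 6, temp = 7
Loop ends.

Final answer: 7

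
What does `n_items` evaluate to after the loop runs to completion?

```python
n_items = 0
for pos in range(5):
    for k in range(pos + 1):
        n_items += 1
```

Let's trace through this code step by step.

Initialize: n_items = 0
Entering loop: for pos in range(5):
After iteration 1: pos = 0, n_items = 1, k = 0
After iteration 2: pos = 1, n_items = 3, k = 1
After iteration 3: pos = 2, n_items = 6, k = 2
After iteration 4: pos = 3, n_items = 10, k = 3
After iteration 5: pos = 4, n_items = 15, k = 4
Loop ends.

Final answer: 15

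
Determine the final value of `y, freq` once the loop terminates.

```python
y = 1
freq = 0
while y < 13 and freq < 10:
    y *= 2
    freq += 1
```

Let's trace through this code step by step.

Initialize: y = 1
Initialize: freq = 0
Entering loop: while y < 13 and freq < 10:
After iteration 1: y = 2, freq = 1
After iteration 2: y = 4, freq = 2
After iteration 3: y = 8, freq = 3
After iteration 4: y = 16, freq = 4
Loop ends.

Final answer: 16, 4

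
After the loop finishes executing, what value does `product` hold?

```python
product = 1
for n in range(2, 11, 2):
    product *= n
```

Let's trace through this code step by step.

Initialize: product = 1
Entering loop: for n in range(2, 11, 2):
After iteration 1: n = 2, product = 2
After iteration 2: n = 4, product = 8
After iteration 3: n = 6, product = 48
After iteration 4: n = 8, product = 384
After iteration 5: n = 10, product = 3840
Loop ends.

Final answer: 3840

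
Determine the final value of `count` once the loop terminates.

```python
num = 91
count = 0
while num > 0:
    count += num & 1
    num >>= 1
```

Let's trace through this code step by step.

Initialize: num = 91
Initialize: count = 0
Entering loop: while num > 0:
After iteration 1: num = 45, count = 1
After iteration 2: num = 22, count = 2
After iteration 3: num = 11, count = 2
After iteration 4: num = 5, count = 3
After iteration 5: num = 2, count = 4
After iteration 6: num = 1, count = 4
After iteration 7: num = 0, count = 5
Loop ends.

Final answer: 5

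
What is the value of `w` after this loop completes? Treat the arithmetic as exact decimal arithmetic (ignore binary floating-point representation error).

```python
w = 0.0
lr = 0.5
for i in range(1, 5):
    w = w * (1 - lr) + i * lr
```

Let's trace through this code step by step.

Initialize: w = 0.0
Initialize: lr = 0.5
Entering loop: for i in range(1, 5):
After iteration 1: i = 1, w = 0.5
After iteration 2: i = 2, w = 1.25
After iteration 3: i = 3, w = 2.125
After iteration 4: i = 4, w = 3.0625
Loop ends.

Final answer: 3.0625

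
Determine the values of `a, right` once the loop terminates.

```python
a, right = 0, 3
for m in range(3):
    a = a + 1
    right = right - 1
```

Let's trace through this code step by step.

Initialize: a = 0
Initialize: right = 3
Entering loop: for m in range(3):
After iteration 1: m = 0, a = 1, right = 2
After iteration 2: m = 1, a = 2, right = 1
After iteration 3: m = 2, a = 3, right = 0
Loop ends.

Final answer: 3, 0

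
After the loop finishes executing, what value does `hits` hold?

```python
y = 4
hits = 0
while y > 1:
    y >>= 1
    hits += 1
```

Let's trace through this code step by step.

Initialize: y = 4
Initialize: hits = 0
Entering loop: while y > 1:
After iteration 1: y = 2, hits = 1
After iteration 2: y = 1, hits = 2
Loop ends.

Final answer: 2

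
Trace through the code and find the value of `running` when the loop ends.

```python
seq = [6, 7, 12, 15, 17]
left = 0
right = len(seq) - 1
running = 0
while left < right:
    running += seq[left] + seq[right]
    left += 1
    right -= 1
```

Let's trace through this code step by step.

Initialize: seq = [6, 7, 12, 15, 17]
Initialize: left = 0
Initialize: right = 4
Initialize: running = 0
Entering loop: while left < right:
After iteration 1: left = 1, right = 3, running = 23
After iteration 2: left = 2, right = 2, running = 45
Loop ends.

Final answer: 45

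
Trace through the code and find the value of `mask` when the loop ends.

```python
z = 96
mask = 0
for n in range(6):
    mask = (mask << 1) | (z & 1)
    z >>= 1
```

Let's trace through this code step by step.

Initialize: z = 96
Initialize: mask = 0
Entering loop: for n in range(6):
After iteration 1: n = 0, z = 48, mask = 0
After iteration 2: n = 1, z = 24, mask = 0
After iteration 3: n = 2, z = 12, mask = 0
After iteration 4: n = 3, z = 6, mask = 0
After iteration 5: n = 4, z = 3, mask = 0
After iteration 6: n = 5, z = 1, mask = 1
Loop ends.

Final answer: 1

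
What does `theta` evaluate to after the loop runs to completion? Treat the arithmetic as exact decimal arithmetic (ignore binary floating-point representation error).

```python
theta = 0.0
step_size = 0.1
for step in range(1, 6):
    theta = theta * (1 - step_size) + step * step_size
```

Let's trace through this code step by step.

Initialize: theta = 0.0
Initialize: step_size = 0.1
Entering loop: for step in range(1, 6):
After iteration 1: step = 1, theta = 0.1
After iteration 2: step = 2, theta = 0.29
After iteration 3: step = 3, theta = 0.561
After iteration 4: step = 4, theta = 0.9049
After iteration 5: step = 5, theta = 1.31441
Loop ends.

Final answer: 1.31441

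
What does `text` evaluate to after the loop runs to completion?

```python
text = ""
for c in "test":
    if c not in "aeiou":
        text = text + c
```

Let's trace through this code step by step.

Initialize: text = ''
Entering loop: for c in "test":
After iteration 1: c = 't', text = 't'
After iteration 2: c = 'e', text = 't'
After iteration 3: c = 's', text = 'ts'
After iteration 4: c = 't', text = 'tst'
Loop ends.

Final answer: 'tst'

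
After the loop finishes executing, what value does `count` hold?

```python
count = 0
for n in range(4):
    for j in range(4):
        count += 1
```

Let's trace through this code step by step.

Initialize: count = 0
Entering loop: for n in range(4):
After iteration 1: n = 0, count = 4
After iteration 2: n = 1, count = 8
After iteration 3: n = 2, count = 12
After iteration 4: n = 3, count = 16
Loop ends.

Final answer: 16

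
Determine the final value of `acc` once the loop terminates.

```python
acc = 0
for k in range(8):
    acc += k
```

Let's trace through this code step by step.

Initialize: acc = 0
Entering loop: for k in range(8):
After iteration 1: k = 0, acc = 0
After iteration 2: k = 1, acc = 1
After iteration 3: k = 2, acc = 3
After iteration 4: k = 3, acc = 6
After iteration 5: k = 4, acc = 10
After iteration 6: k = 5, acc = 15
After iteration 7: k = 6, acc = 21
After iteration 8: k = 7, acc = 28
Loop ends.

Final answer: 28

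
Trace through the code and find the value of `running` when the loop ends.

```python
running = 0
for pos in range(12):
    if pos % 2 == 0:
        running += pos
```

Let's trace through this code step by step.

Initialize: running = 0
Entering loop: for pos in range(12):
After iteration 1: pos = 0, running = 0
After iteration 2: pos = 1, running = 0
After iteration 3: pos = 2, running = 2
After iteration 4: pos = 3, running = 2
After iteration 5: pos = 4, running = 6
After iteration 6: pos = 5, running = 6
After iteration 7: pos = 6, running = 12
After iteration 8: pos = 7, running = 12
After iteration 9: pos = 8, running = 20
After iteration 10: pos = 9, running = 20
After iteration 11: pos = 10, running = 30
After iteration 12: pos = 11, running = 30
Loop ends.

Final answer: 30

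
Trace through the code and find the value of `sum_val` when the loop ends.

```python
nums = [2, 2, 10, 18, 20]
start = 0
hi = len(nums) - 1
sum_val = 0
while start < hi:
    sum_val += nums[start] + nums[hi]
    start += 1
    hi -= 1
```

Let's trace through this code step by step.

Initialize: nums = [2, 2, 10, 18, 20]
Initialize: start = 0
Initialize: hi = 4
Initialize: sum_val = 0
Entering loop: while start < hi:
After iteration 1: start = 1, hi = 3, sum_val = 22
After iteration 2: start = 2, hi = 2, sum_val = 42
Loop ends.

Final answer: 42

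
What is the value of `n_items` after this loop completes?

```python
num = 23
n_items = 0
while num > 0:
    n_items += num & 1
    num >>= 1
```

Let's trace through this code step by step.

Initialize: num = 23
Initialize: n_items = 0
Entering loop: while num > 0:
After iteration 1: num = 11, n_items = 1
After iteration 2: num = 5, n_items = 2
After iteration 3: num = 2, n_items = 3
After iteration 4: num = 1, n_items = 3
After iteration 5: num = 0, n_items = 4
Loop ends.

Final answer: 4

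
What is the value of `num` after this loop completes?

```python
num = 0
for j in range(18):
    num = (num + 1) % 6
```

Let's trace through this code step by step.

Initialize: num = 0
Entering loop: for j in range(18):
After iteration 1: j = 0, num = 1
After iteration 2: j = 1, num = 2
After iteration 3: j = 2, num = 3
After iteration 4: j = 3, num = 4
After iteration 5: j = 4, num = 5
After iteration 6: j = 5, num = 0
After iteration 7: j = 6, num = 1
After iteration 8: j = 7, num = 2
After iteration 9: j = 8, num = 3
After iteration 10: j = 9, num = 4
After iteration 11: j = 10, num = 5
After iteration 12: j = 11, num = 0
After iteration 13: j = 12, num = 1
After iteration 14: j = 13, num = 2
After iteration 15: j = 14, num = 3
After iteration 16: j = 15, num = 4
After iteration 17: j = 16, num = 5
After iteration 18: j = 17, num = 0
Loop ends.

Final answer: 0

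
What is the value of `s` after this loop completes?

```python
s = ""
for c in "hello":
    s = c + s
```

Let's trace through this code step by step.

Initialize: s = ''
Entering loop: for c in "hello":
After iteration 1: c = 'h', s = 'h'
After iteration 2: c = 'e', s = 'eh'
After iteration 3: c = 'l', s = 'leh'
After iteration 4: c = 'l', s = 'lleh'
After iteration 5: c = 'o', s = 'olleh'
Loop ends.

Final answer: 'olleh'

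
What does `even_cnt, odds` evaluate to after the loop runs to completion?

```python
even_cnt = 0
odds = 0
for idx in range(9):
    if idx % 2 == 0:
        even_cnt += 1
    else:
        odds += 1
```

Let's trace through this code step by step.

Initialize: even_cnt = 0
Initialize: odds = 0
Entering loop: for idx in range(9):
After iteration 1: idx = 0, even_cnt = 1, odds = 0
After iteration 2: idx = 1, even_cnt = 1, odds = 1
After iteration 3: idx = 2, even_cnt = 2, odds = 1
After iteration 4: idx = 3, even_cnt = 2, odds = 2
After iteration 5: idx = 4, even_cnt = 3, odds = 2
After iteration 6: idx = 5, even_cnt = 3, odds = 3
After iteration 7: idx = 6, even_cnt = 4, odds = 3
After iteration 8: idx = 7, even_cnt = 4, odds = 4
After iteration 9: idx = 8, even_cnt = 5, odds = 4
Loop ends.

Final answer: 5, 4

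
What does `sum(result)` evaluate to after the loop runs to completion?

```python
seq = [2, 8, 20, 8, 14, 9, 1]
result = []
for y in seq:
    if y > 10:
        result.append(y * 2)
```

Let's trace through this code step by step.

Initialize: seq = [2, 8, 20, 8, 14, 9, 1]
Initialize: result = []
Entering loop: for y in seq:
After iteration 1: y = 2, result = []
After iteration 2: y = 8, result = []
After iteration 3: y = 20, result = [40]
After iteration 4: y = 8, result = [40]
After iteration 5: y = 14, result = [40, 28]
After iteration 6: y = 9, result = [40, 28]
After iteration 7: y = 1, result = [40, 28]
Loop ends.
sum(result) = 68

Final answer: 68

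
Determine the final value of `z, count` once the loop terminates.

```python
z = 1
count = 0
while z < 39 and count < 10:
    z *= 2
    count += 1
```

Let's trace through this code step by step.

Initialize: z = 1
Initialize: count = 0
Entering loop: while z < 39 and count < 10:
After iteration 1: z = 2, count = 1
After iteration 2: z = 4, count = 2
After iteration 3: z = 8, count = 3
After iteration 4: z = 16, count = 4
After iteration 5: z = 32, count = 5
After iteration 6: z = 64, count = 6
Loop ends.

Final answer: 64, 6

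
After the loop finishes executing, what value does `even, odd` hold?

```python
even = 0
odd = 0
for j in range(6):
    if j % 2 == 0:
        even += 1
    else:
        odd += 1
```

Let's trace through this code step by step.

Initialize: even = 0
Initialize: odd = 0
Entering loop: for j in range(6):
After iteration 1: j = 0, even = 1, odd = 0
After iteration 2: j = 1, even = 1, odd = 1
After iteration 3: j = 2, even = 2, odd = 1
After iteration 4: j = 3, even = 2, odd = 2
After iteration 5: j = 4, even = 3, odd = 2
After iteration 6: j = 5, even = 3, odd = 3
Loop ends.

Final answer: 3, 3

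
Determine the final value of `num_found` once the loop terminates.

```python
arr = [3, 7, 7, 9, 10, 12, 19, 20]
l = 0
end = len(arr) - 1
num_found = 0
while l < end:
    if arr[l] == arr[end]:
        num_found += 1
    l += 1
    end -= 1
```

Let's trace through this code step by step.

Initialize: arr = [3, 7, 7, 9, 10, 12, 19, 20]
Initialize: l = 0
Initialize: end = 7
Initialize: num_found = 0
Entering loop: while l < end:
After iteration 1: l = 1, end = 6, num_found = 0
After iteration 2: l = 2, end = 5, num_found = 0
After iteration 3: l = 3, end = 4, num_found = 0
After iteration 4: l = 4, end = 3, num_found = 0
Loop ends.

Final answer: 0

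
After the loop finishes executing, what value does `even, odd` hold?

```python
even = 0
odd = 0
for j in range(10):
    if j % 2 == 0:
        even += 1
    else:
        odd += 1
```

Let's trace through this code step by step.

Initialize: even = 0
Initialize: odd = 0
Entering loop: for j in range(10):
After iteration 1: j = 0, even = 1, odd = 0
After iteration 2: j = 1, even = 1, odd = 1
After iteration 3: j = 2, even = 2, odd = 1
After iteration 4: j = 3, even = 2, odd = 2
After iteration 5: j = 4, even = 3, odd = 2
After iteration 6: j = 5, even = 3, odd = 3
After iteration 7: j = 6, even = 4, odd = 3
After iteration 8: j = 7, even = 4, odd = 4
After iteration 9: j = 8, even = 5, odd = 4
After iteration 10: j = 9, even = 5, odd = 5
Loop ends.

Final answer: 5, 5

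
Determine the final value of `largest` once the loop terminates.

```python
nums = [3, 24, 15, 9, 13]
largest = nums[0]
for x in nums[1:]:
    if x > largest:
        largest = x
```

Let's trace through this code step by step.

Initialize: nums = [3, 24, 15, 9, 13]
Initialize: largest = 3
Entering loop: for x in nums[1:]:
After iteration 1: x = 24, largest = 24
After iteration 2: x = 15, largest = 24
After iteration 3: x = 9, largest = 24
After iteration 4: x = 13, largest = 24
Loop ends.

Final answer: 24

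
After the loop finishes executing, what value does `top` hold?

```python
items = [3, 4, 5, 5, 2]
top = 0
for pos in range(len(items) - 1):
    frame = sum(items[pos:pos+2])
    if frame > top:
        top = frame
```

Let's trace through this code step by step.

Initialize: items = [3, 4, 5, 5, 2]
Initialize: top = 0
Entering loop: for pos in range(len(items) - 1):
After iteration 1: pos = 0, top = 7, frame = 7
After iteration 2: pos = 1, top = 9, frame = 9
After iteration 3: pos = 2, top = 10, frame = 10
After iteration 4: pos = 3, top = 10, frame = 7
Loop ends.

Final answer: 10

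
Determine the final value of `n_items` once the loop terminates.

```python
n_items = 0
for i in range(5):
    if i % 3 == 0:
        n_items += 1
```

Let's trace through this code step by step.

Initialize: n_items = 0
Entering loop: for i in range(5):
After iteration 1: i = 0, n_items = 1
After iteration 2: i = 1, n_items = 1
After iteration 3: i = 2, n_items = 1
After iteration 4: i = 3, n_items = 2
After iteration 5: i = 4, n_items = 2
Loop ends.

Final answer: 2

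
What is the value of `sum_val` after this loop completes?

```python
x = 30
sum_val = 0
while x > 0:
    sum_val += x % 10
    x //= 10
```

Let's trace through this code step by step.

Initialize: x = 30
Initialize: sum_val = 0
Entering loop: while x > 0:
After iteration 1: x = 3, sum_val = 0
After iteration 2: x = 0, sum_val = 3
Loop ends.

Final answer: 3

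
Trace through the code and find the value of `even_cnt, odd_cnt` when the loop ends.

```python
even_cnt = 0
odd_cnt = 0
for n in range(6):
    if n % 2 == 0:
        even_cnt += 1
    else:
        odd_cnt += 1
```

Let's trace through this code step by step.

Initialize: even_cnt = 0
Initialize: odd_cnt = 0
Entering loop: for n in range(6):
After iteration 1: n = 0, even_cnt = 1, odd_cnt = 0
After iteration 2: n = 1, even_cnt = 1, odd_cnt = 1
After iteration 3: n = 2, even_cnt = 2, odd_cnt = 1
After iteration 4: n = 3, even_cnt = 2, odd_cnt = 2
After iteration 5: n = 4, even_cnt = 3, odd_cnt = 2
After iteration 6: n = 5, even_cnt = 3, odd_cnt = 3
Loop ends.

Final answer: 3, 3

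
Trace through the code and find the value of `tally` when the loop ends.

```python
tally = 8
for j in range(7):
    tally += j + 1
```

Let's trace through this code step by step.

Initialize: tally = 8
Entering loop: for j in range(7):
After iteration 1: j = 0, tally = 9
After iteration 2: j = 1, tally = 11
After iteration 3: j = 2, tally = 14
After iteration 4: j = 3, tally = 18
After iteration 5: j = 4, tally = 23
After iteration 6: j = 5, tally = 29
After iteration 7: j = 6, tally = 36
Loop ends.

Final answer: 36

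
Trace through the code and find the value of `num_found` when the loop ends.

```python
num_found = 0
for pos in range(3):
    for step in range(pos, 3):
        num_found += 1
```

Let's trace through this code step by step.

Initialize: num_found = 0
Entering loop: for pos in range(3):
After iteration 1: pos = 0, num_found = 3
After iteration 2: pos = 1, num_found = 5
After iteration 3: pos = 2, num_found = 6
Loop ends.

Final answer: 6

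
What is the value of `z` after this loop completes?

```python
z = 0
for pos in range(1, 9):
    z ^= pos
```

Let's trace through this code step by step.

Initialize: z = 0
Entering loop: for pos in range(1, 9):
After iteration 1: pos = 1, z = 1
After iteration 2: pos = 2, z = 3
After iteration 3: pos = 3, z = 0
After iteration 4: pos = 4, z = 4
After iteration 5: pos = 5, z = 1
After iteration 6: pos = 6, z = 7
After iteration 7: pos = 7, z = 0
After iteration 8: pos = 8, z = 8
Loop ends.

Final answer: 8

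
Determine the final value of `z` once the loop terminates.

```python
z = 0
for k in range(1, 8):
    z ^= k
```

Let's trace through this code step by step.

Initialize: z = 0
Entering loop: for k in range(1, 8):
After iteration 1: k = 1, z = 1
After iteration 2: k = 2, z = 3
After iteration 3: k = 3, z = 0
After iteration 4: k = 4, z = 4
After iteration 5: k = 5, z = 1
After iteration 6: k = 6, z = 7
After iteration 7: k = 7, z = 0
Loop ends.

Final answer: 0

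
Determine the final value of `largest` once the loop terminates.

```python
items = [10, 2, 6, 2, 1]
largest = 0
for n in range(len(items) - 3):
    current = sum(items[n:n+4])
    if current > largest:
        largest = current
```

Let's trace through this code step by step.

Initialize: items = [10, 2, 6, 2, 1]
Initialize: largest = 0
Entering loop: for n in range(len(items) - 3):
After iteration 1: n = 0, largest = 20, current = 20
After iteration 2: n = 1, largest = 20, current = 11
Loop ends.

Final answer: 20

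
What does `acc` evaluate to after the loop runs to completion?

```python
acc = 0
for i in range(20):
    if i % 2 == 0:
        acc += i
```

Let's trace through this code step by step.

Initialize: acc = 0
Entering loop: for i in range(20):
After iteration 1: i = 0, acc = 0
After iteration 2: i = 1, acc = 0
After iteration 3: i = 2, acc = 2
After iteration 4: i = 3, acc = 2
After iteration 5: i = 4, acc = 6
After iteration 6: i = 5, acc = 6
After iteration 7: i = 6, acc = 12
After iteration 8: i = 7, acc = 12
After iteration 9: i = 8, acc = 20
After iteration 10: i = 9, acc = 20
After iteration 11: i = 10, acc = 30
After iteration 12: i = 11, acc = 30
After iteration 13: i = 12, acc = 42
After iteration 14: i = 13, acc = 42
After iteration 15: i = 14, acc = 56
After iteration 16: i = 15, acc = 56
After iteration 17: i = 16, acc = 72
After iteration 18: i = 17, acc = 72
After iteration 19: i = 18, acc = 90
After iteration 20: i = 19, acc = 90
Loop ends.

Final answer: 90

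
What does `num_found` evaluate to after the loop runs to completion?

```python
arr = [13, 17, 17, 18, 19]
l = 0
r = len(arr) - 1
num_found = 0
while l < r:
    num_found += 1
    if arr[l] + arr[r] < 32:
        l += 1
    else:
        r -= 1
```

Let's trace through this code step by step.

Initialize: arr = [13, 17, 17, 18, 19]
Initialize: l = 0
Initialize: r = 4
Initialize: num_found = 0
Entering loop: while l < r:
After iteration 1: l = 0, r = 3, num_found = 1
After iteration 2: l = 1, r = 3, num_found = 2
After iteration 3: l = 1, r = 2, num_found = 3
After iteration 4: l = 1, r = 1, num_found = 4
Loop ends.

Final answer: 4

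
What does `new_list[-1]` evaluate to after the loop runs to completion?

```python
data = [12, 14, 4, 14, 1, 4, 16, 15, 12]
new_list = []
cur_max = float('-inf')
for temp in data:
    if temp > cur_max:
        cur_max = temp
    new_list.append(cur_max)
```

Let's trace through this code step by step.

Initialize: data = [12, 14, 4, 14, 1, 4, 16, 15, 12]
Initialize: new_list = []
Initialize: cur_max = -inf
Entering loop: for temp in data:
After iteration 1: temp = 12, new_list = [12], cur_max = 12
After iteration 2: temp = 14, new_list = [12, 14], cur_max = 14
After iteration 3: temp = 4, new_list = [12, 14, 14], cur_max = 14
After iteration 4: temp = 14, new_list = [12, 14, 14, 14], cur_max = 14
After iteration 5: temp = 1, new_list = [12, 14, 14, 14, 14], cur_max = 14
After iteration 6: temp = 4, new_list = [12, 14, 14, 14, 14, 14], cur_max = 14
After iteration 7: temp = 16, new_list = [12, 14, 14, 14, 14, 14, 16], cur_max = 16
After iteration 8: temp = 15, new_list = [12, 14, 14, 14, 14, 14, 16, 16], cur_max = 16
After iteration 9: temp = 12, new_list = [12, 14, 14, 14, 14, 14, 16, 16, 16], cur_max = 16
Loop ends.
new_list[-1] = 16

Final answer: 16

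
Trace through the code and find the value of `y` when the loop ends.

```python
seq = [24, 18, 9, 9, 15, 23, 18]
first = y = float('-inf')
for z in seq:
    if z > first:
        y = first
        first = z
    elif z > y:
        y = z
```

Let's trace through this code step by step.

Initialize: seq = [24, 18, 9, 9, 15, 23, 18]
Initialize: first = -inf
Initialize: y = -inf
Entering loop: for z in seq:
After iteration 1: z = 24, first = 24, y = -inf
After iteration 2: z = 18, first = 24, y = 18
After iteration 3: z = 9, first = 24, y = 18
After iteration 4: z = 9, first = 24, y = 18
After iteration 5: z = 15, first = 24, y = 18
After iteration 6: z = 23, first = 24, y = 23
After iteration 7: z = 18, first = 24, y = 23
Loop ends.

Final answer: 23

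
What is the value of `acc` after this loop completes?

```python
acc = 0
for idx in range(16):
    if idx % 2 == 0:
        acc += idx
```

Let's trace through this code step by step.

Initialize: acc = 0
Entering loop: for idx in range(16):
After iteration 1: idx = 0, acc = 0
After iteration 2: idx = 1, acc = 0
After iteration 3: idx = 2, acc = 2
After iteration 4: idx = 3, acc = 2
After iteration 5: idx = 4, acc = 6
After iteration 6: idx = 5, acc = 6
After iteration 7: idx = 6, acc = 12
After iteration 8: idx = 7, acc = 12
After iteration 9: idx = 8, acc = 20
After iteration 10: idx = 9, acc = 20
After iteration 11: idx = 10, acc = 30
After iteration 12: idx = 11, acc = 30
After iteration 13: idx = 12, acc = 42
After iteration 14: idx = 13, acc = 42
After iteration 15: idx = 14, acc = 56
After iteration 16: idx = 15, acc = 56
Loop ends.

Final answer: 56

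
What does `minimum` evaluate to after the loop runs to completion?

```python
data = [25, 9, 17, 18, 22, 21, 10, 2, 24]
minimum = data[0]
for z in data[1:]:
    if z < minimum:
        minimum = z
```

Let's trace through this code step by step.

Initialize: data = [25, 9, 17, 18, 22, 21, 10, 2, 24]
Initialize: minimum = 25
Entering loop: for z in data[1:]:
After iteration 1: z = 9, minimum = 9
After iteration 2: z = 17, minimum = 9
After iteration 3: z = 18, minimum = 9
After iteration 4: z = 22, minimum = 9
After iteration 5: z = 21, minimum = 9
After iteration 6: z = 10, minimum = 9
After iteration 7: z = 2, minimum = 2
After iteration 8: z = 24, minimum = 2
Loop ends.

Final answer: 2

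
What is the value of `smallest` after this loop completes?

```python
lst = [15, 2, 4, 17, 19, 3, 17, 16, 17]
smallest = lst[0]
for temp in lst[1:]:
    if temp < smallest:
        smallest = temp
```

Let's trace through this code step by step.

Initialize: lst = [15, 2, 4, 17, 19, 3, 17, 16, 17]
Initialize: smallest = 15
Entering loop: for temp in lst[1:]:
After iteration 1: temp = 2, smallest = 2
After iteration 2: temp = 4, smallest = 2
After iteration 3: temp = 17, smallest = 2
After iteration 4: temp = 19, smallest = 2
After iteration 5: temp = 3, smallest = 2
After iteration 6: temp = 17, smallest = 2
After iteration 7: temp = 16, smallest = 2
After iteration 8: temp = 17, smallest = 2
Loop ends.

Final answer: 2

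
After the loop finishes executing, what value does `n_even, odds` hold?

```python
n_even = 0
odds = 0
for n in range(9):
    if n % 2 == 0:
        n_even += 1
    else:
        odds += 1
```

Let's trace through this code step by step.

Initialize: n_even = 0
Initialize: odds = 0
Entering loop: for n in range(9):
After iteration 1: n = 0, n_even = 1, odds = 0
After iteration 2: n = 1, n_even = 1, odds = 1
After iteration 3: n = 2, n_even = 2, odds = 1
After iteration 4: n = 3, n_even = 2, odds = 2
After iteration 5: n = 4, n_even = 3, odds = 2
After iteration 6: n = 5, n_even = 3, odds = 3
After iteration 7: n = 6, n_even = 4, odds = 3
After iteration 8: n = 7, n_even = 4, odds = 4
After iteration 9: n = 8, n_even = 5, odds = 4
Loop ends.

Final answer: 5, 4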